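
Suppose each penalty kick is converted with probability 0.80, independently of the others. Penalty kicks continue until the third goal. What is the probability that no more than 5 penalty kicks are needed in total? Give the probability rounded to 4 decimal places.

0.9421

Finishing within 5 penalty kicks ⇔ at least 3 successes in the first 5. With X ~ Binomial(5, 0.80), P(Y ≤ 5) = 1 − P(X ≤ 2).
  k=0: C(5,0)·0.80^0·0.20^5 = 0.000320
  k=1: C(5,1)·0.80^1·0.20^4 = 0.006400
  k=2: C(5,2)·0.80^2·0.20^3 = 0.051200
1 − 0.057920 = 0.942080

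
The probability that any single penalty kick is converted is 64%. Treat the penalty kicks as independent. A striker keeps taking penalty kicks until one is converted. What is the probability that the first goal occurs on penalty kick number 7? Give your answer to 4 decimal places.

0.0014

Geometric (trials to first success), p = 0.64.
P(Y = 7) = (1−p)^6 · p = 0.0021768 · 0.64 = 0.001393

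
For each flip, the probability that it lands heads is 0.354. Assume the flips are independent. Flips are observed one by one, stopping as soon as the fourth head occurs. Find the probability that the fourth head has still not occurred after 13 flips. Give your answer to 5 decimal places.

0.26822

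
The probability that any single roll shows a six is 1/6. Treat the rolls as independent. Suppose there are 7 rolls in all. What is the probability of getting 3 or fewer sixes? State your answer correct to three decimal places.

0.982

X ~ Binomial(7, 0.166667); P(X ≤ 3) = Σ C(7,k) p^k (1−p)^(7−k) over k:
  k=0: C(7,0)·0.166667^0·0.833333^7 = 0.27908
  k=1: C(7,1)·0.166667^1·0.833333^6 = 0.39071
  k=2: C(7,2)·0.166667^2·0.833333^5 = 0.23443
  k=3: C(7,3)·0.166667^3·0.833333^4 = 0.07814
Total = 0.98237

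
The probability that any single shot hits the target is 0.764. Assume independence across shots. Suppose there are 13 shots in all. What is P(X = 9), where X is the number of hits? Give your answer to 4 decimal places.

X ~ Binomial(n=13, p=0.764).
P(X=9) = C(13,9) · p^9 · (1−p)^4
= 715 · 0.088683 · 0.003102 = 0.196695

0.1967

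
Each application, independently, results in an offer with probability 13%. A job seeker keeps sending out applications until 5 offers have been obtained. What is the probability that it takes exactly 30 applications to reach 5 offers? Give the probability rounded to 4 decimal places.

0.0271

Y = trial on which the fifth success occurs; negative binomial, r=5, p=0.13.
P(Y=30) = C(29,4) · p^5 · (1−p)^25
= 23751 · 3.7129e-05 · 0.03076 = 0.027126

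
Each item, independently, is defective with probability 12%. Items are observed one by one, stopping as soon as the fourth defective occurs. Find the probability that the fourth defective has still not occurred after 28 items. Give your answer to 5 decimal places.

Needing more than 28 items ⇔ fewer than 4 successes in the first 28. With X ~ Binomial(28, 0.12), P(Y > 28) = P(X ≤ 3).
  k=0: C(28,0)·0.12^0·0.88^28 = 0.0278943
  k=1: C(28,1)·0.12^1·0.88^27 = 0.1065054
  k=2: C(28,2)·0.12^2·0.88^26 = 0.1960667
  k=3: C(28,3)·0.12^3·0.88^25 = 0.2317152
P(X ≤ 3) = 0.5621814

0.56218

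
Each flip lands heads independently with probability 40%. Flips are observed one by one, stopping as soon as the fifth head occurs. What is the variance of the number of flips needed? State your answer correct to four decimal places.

Y = total flips until the fifth success; negative binomial with r=5, p=0.40.
Var(Y) = r(1−p)/p² = 5·0.60 / 0.40² = 18.750000

18.7500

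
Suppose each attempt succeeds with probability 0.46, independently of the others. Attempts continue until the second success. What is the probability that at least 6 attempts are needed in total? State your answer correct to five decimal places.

0.24149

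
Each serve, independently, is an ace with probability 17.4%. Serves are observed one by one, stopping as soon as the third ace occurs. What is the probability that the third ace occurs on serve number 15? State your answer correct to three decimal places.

0.048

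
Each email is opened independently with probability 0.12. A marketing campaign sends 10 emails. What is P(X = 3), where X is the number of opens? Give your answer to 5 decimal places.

0.08474

X ~ Binomial(n=10, p=0.12).
P(X=3) = C(10,3) · p^3 · (1−p)^7
= 120 · 0.001728 · 0.40868 = 0.0847430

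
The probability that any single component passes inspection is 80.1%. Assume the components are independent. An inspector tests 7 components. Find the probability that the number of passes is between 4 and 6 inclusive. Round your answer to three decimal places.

X ~ Binomial(7, 0.801); P(4 ≤ X ≤ 6) = Σ C(7,k) p^k (1−p)^(7−k) over k:
  k=4: C(7,4)·0.801^4·0.199^3 = 0.11354
  k=5: C(7,5)·0.801^5·0.199^2 = 0.27421
  k=6: C(7,6)·0.801^6·0.199^1 = 0.36791
Total = 0.75567

0.756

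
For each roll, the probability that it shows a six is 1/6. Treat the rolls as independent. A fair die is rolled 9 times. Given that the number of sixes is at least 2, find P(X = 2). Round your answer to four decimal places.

0.6102

X ~ Binomial(9, 0.166667). Want P(X=2 | X≥2) = P(X=2) / P(X≥2).
P(X=2) = C(9,2)·0.166667^2·0.833333^7 = 0.279082
P(X≥2) = 1 − 0.193807 − 0.348852 = 0.457341
Ratio = 0.279082 / 0.457341 = 0.610226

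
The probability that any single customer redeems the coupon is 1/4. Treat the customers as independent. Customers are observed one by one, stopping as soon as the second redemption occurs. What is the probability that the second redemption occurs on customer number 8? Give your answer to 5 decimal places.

0.07787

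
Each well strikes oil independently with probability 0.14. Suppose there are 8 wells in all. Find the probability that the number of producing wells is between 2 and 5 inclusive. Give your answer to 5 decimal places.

0.31094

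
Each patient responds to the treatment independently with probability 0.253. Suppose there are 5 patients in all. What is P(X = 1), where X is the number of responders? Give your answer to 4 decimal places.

X ~ Binomial(n=5, p=0.253).
P(X=1) = C(5,1) · p^1 · (1−p)^4
= 5 · 0.253 · 0.31137 = 0.393888

0.3939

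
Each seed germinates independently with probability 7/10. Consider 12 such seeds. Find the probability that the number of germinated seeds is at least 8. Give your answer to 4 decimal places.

0.7237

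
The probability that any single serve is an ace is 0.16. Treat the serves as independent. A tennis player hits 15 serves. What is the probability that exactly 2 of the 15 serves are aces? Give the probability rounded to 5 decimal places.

0.27865

X ~ Binomial(n=15, p=0.16).
P(X=2) = C(15,2) · p^2 · (1−p)^13
= 105 · 0.0256 · 0.10366 = 0.2786506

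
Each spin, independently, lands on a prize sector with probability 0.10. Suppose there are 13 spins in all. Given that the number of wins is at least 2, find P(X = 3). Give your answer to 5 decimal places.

0.26336

X ~ Binomial(13, 0.10). Want P(X=3 | X≥2) = P(X=3) / P(X≥2).
P(X=3) = C(13,3)·0.10^3·0.90^10 = 0.0997220
P(X≥2) = 1 − 0.2541866 − 0.3671584 = 0.3786550
Ratio = 0.0997220 / 0.3786550 = 0.2633585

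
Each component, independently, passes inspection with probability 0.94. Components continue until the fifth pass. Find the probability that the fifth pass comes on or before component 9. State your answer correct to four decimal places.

0.9999

Finishing within 9 components ⇔ at least 5 successes in the first 9. With X ~ Binomial(9, 0.94), P(Y ≤ 9) = 1 − P(X ≤ 4).
  k=0: C(9,0)·0.94^0·0.06^9 = 0.000000
  k=1: C(9,1)·0.94^1·0.06^8 = 0.000000
  k=2: C(9,2)·0.94^2·0.06^7 = 0.000000
  k=3: C(9,3)·0.94^3·0.06^6 = 0.000003
  k=4: C(9,4)·0.94^4·0.06^5 = 0.000076
1 − 0.000080 = 0.999920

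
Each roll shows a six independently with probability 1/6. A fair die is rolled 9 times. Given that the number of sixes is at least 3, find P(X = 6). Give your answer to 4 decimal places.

X ~ Binomial(9, 0.166667). Want P(X=6 | X≥3) = P(X=6) / P(X≥3).
P(X=6) = C(9,6)·0.166667^6·0.833333^3 = 0.001042
P(X≥3) = 1 − 0.193807 − 0.348852 − 0.279082 = 0.178260
Ratio = 0.001042 / 0.178260 = 0.005845

0.0058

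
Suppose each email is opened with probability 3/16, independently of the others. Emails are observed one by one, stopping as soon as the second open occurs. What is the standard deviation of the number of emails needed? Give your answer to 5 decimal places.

Y = total emails until the second success; negative binomial with r=2, p=0.1875.
SD(Y) = √[r(1−p)/p²] = √(46.2222222) = 6.7986927

6.79869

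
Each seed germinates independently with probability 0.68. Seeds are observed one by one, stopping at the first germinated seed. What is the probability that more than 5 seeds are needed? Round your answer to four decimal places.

Y = number of seeds to the first success; geometric, p = 0.68.
P(Y > 5) = P(first 5 all fail) = (1−p)^5 = 0.003355

0.0034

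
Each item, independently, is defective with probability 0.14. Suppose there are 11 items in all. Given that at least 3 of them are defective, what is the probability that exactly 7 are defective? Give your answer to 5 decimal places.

0.00099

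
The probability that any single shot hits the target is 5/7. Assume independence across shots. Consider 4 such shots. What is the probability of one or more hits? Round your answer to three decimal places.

P(at least one) = 1 − P(none) = 1 − (1 − 0.714286)^4
= 1 − 0.00666 = 0.99334

0.993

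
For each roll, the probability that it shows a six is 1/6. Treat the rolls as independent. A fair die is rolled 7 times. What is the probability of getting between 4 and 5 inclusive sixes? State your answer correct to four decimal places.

0.0175

X ~ Binomial(7, 0.166667); P(4 ≤ X ≤ 5) = Σ C(7,k) p^k (1−p)^(7−k) over k:
  k=4: C(7,4)·0.166667^4·0.833333^3 = 0.015629
  k=5: C(7,5)·0.166667^5·0.833333^2 = 0.001875
Total = 0.017504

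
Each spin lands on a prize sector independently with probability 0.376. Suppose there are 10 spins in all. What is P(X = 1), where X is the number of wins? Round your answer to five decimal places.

0.05393

X ~ Binomial(n=10, p=0.376).
P(X=1) = C(10,1) · p^1 · (1−p)^9
= 10 · 0.376 · 0.014344 = 0.0539323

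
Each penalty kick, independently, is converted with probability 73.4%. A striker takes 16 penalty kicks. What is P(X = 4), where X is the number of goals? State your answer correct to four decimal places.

X ~ Binomial(n=16, p=0.734).
P(X=4) = C(16,4) · p^4 · (1−p)^12
= 1820 · 0.29026 · 1.2548e-07 = 0.000066

0.0001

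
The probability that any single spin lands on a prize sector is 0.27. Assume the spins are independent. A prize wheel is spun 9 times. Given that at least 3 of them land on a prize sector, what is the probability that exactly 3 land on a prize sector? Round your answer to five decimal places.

X ~ Binomial(9, 0.27). Want P(X=3 | X≥3) = P(X=3) / P(X≥3).
P(X=3) = C(9,3)·0.27^3·0.73^6 = 0.2502118
P(X≥3) = 1 − 0.0588716 − 0.1959698 − 0.2899279 = 0.4552307
Ratio = 0.2502118 / 0.4552307 = 0.5496373

0.54964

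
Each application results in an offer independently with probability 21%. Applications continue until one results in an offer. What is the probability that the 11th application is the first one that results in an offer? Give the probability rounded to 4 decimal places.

0.0199

Geometric (trials to first success), p = 0.21.
P(Y = 11) = (1−p)^10 · p = 0.094683 · 0.21 = 0.019883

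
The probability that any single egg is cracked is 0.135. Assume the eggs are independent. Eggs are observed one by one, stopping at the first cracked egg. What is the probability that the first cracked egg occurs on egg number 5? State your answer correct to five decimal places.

Geometric (trials to first success), p = 0.135.
P(Y = 5) = (1−p)^4 · p = 0.55984 · 0.135 = 0.0755785

0.07558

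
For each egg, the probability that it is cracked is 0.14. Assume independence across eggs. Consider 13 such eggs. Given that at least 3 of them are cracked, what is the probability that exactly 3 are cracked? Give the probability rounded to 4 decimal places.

X ~ Binomial(13, 0.14). Want P(X=3 | X≥3) = P(X=3) / P(X≥3).
P(X=3) = C(13,3)·0.14^3·0.86^10 = 0.173674
P(X≥3) = 1 − 0.140760 − 0.297888 − 0.290960 = 0.270392
Ratio = 0.173674 / 0.270392 = 0.642305

0.6423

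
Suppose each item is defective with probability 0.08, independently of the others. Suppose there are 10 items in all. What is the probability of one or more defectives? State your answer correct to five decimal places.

P(at least one) = 1 − P(none) = 1 − (1 − 0.08)^10
= 1 − 0.4343885 = 0.5656115

0.56561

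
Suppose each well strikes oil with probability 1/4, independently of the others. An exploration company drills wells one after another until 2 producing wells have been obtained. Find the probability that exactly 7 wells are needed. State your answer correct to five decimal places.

0.08899

Y = trial on which the second success occurs; negative binomial, r=2, p=0.25.
P(Y=7) = C(6,1) · p^2 · (1−p)^5
= 6 · 0.0625 · 0.2373 = 0.0889893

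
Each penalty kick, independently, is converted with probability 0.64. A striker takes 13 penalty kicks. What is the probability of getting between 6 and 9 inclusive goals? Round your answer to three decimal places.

0.692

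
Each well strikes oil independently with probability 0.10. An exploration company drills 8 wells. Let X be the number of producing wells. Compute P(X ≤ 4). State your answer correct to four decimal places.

0.9996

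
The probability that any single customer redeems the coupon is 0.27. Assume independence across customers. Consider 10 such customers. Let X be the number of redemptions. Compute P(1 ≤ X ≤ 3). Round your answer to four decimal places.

X ~ Binomial(10, 0.27); P(1 ≤ X ≤ 3) = Σ C(10,k) p^k (1−p)^(10−k) over k:
  k=1: C(10,1)·0.27^1·0.73^9 = 0.158953
  k=2: C(10,2)·0.27^2·0.73^8 = 0.264559
  k=3: C(10,3)·0.27^3·0.73^7 = 0.260935
Total = 0.684448

0.6844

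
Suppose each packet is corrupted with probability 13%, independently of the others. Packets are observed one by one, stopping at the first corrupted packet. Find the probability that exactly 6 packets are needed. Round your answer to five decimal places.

0.06479

Geometric (trials to first success), p = 0.13.
P(Y = 6) = (1−p)^5 · p = 0.49842 · 0.13 = 0.0647947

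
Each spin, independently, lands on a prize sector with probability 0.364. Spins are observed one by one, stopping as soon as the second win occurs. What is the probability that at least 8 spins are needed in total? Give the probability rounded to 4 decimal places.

Needing more than 7 spins ⇔ fewer than 2 successes in the first 7. With X ~ Binomial(7, 0.364), P(Y > 7) = P(X ≤ 1).
  k=0: C(7,0)·0.364^0·0.636^7 = 0.042092
  k=1: C(7,1)·0.364^1·0.636^6 = 0.168633
P(X ≤ 1) = 0.210725

0.2107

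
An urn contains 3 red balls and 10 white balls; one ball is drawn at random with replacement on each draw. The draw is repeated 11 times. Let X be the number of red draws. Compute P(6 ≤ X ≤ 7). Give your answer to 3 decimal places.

X ~ Binomial(11, 0.230769); P(6 ≤ X ≤ 7) = Σ C(11,k) p^k (1−p)^(11−k) over k:
  k=6: C(11,6)·0.230769^6·0.769231^5 = 0.01879
  k=7: C(11,7)·0.230769^7·0.769231^4 = 0.00403
Total = 0.02282

0.023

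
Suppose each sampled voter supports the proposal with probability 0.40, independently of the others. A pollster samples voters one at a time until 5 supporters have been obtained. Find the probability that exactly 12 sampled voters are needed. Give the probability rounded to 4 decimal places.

Y = trial on which the fifth success occurs; negative binomial, r=5, p=0.40.
P(Y=12) = C(11,4) · p^5 · (1−p)^7
= 330 · 0.01024 · 0.027994 = 0.094596

0.0946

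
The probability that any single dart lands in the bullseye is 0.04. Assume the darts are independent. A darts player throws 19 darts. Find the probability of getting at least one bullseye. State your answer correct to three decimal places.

P(at least one) = 1 − P(none) = 1 − (1 − 0.04)^19
= 1 − 0.46042 = 0.53958

0.540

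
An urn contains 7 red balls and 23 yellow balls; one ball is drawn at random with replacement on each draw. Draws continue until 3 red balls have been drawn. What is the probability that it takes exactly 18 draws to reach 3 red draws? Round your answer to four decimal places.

Y = trial on which the third success occurs; negative binomial, r=3, p=0.233333.
P(Y=18) = C(17,2) · p^3 · (1−p)^15
= 136 · 0.012704 · 0.018582 = 0.032105

0.0321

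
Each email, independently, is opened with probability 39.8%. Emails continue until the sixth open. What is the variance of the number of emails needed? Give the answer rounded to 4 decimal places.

22.8025

Y = total emails until the sixth success; negative binomial with r=6, p=0.398.
Var(Y) = r(1−p)/p² = 6·0.602 / 0.398² = 22.802454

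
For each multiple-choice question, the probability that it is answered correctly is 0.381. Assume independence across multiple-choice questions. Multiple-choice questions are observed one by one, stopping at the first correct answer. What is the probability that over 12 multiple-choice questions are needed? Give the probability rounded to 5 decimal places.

Y = number of multiple-choice questions to the first success; geometric, p = 0.381.
P(Y > 12) = P(first 12 all fail) = (1−p)^12 = 0.0031644

0.00316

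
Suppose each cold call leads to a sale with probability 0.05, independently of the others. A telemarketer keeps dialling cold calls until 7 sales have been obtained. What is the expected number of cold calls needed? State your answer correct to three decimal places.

140.000

Y = total cold calls until the seventh success; negative binomial with r=7, p=0.05.
E[Y] = r / p = 7 / 0.05 = 140.00000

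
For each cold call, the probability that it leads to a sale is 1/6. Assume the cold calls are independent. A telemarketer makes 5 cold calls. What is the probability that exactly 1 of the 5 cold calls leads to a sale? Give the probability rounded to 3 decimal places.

0.402

X ~ Binomial(n=5, p=0.166667).
P(X=1) = C(5,1) · p^1 · (1−p)^4
= 5 · 0.16667 · 0.48225 = 0.40188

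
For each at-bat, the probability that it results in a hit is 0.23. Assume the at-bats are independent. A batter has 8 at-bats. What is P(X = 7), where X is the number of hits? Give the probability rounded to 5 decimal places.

0.00021

X ~ Binomial(n=8, p=0.23).
P(X=7) = C(8,7) · p^7 · (1−p)^1
= 8 · 3.4048e-05 · 0.77 = 0.0002097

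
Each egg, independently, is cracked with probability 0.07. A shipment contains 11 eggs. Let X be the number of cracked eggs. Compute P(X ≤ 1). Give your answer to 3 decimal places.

0.823

X ~ Binomial(11, 0.07); P(X ≤ 1) = Σ C(11,k) p^k (1−p)^(11−k) over k:
  k=0: C(11,0)·0.07^0·0.93^11 = 0.45010
  k=1: C(11,1)·0.07^1·0.93^10 = 0.37267
Total = 0.82277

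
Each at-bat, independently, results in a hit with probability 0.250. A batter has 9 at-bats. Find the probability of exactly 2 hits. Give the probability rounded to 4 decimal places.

0.3003

X ~ Binomial(n=9, p=0.25).
P(X=2) = C(9,2) · p^2 · (1−p)^7
= 36 · 0.0625 · 0.13348 = 0.300339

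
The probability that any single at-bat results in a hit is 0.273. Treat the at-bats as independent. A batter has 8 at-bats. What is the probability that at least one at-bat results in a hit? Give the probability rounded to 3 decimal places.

P(at least one) = 1 − P(none) = 1 − (1 − 0.273)^8
= 1 − 0.07803 = 0.92197

0.922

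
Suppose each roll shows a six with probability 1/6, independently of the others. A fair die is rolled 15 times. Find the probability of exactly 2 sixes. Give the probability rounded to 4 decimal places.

X ~ Binomial(n=15, p=0.166667).
P(X=2) = C(15,2) · p^2 · (1−p)^13
= 105 · 0.027778 · 0.093464 = 0.272603

0.2726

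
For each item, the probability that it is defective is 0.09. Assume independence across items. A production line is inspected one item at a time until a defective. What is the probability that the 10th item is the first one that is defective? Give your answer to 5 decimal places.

0.03851

Geometric (trials to first success), p = 0.09.
P(Y = 10) = (1−p)^9 · p = 0.42793 · 0.09 = 0.0385137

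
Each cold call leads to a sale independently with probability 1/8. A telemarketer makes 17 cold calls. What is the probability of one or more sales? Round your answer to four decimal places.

P(at least one) = 1 − P(none) = 1 − (1 − 0.125)^17
= 1 − 0.103309 = 0.896691

0.8967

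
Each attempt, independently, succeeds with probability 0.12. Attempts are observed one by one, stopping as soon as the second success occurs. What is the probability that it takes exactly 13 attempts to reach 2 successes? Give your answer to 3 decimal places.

0.042

Y = trial on which the second success occurs; negative binomial, r=2, p=0.12.
P(Y=13) = C(12,1) · p^2 · (1−p)^11
= 12 · 0.0144 · 0.24508 = 0.04235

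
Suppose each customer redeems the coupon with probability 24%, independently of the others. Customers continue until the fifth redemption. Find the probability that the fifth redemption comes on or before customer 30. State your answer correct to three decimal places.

0.879

Finishing within 30 customers ⇔ at least 5 successes in the first 30. With X ~ Binomial(30, 0.24), P(Y ≤ 30) = 1 − P(X ≤ 4).
  k=0: C(30,0)·0.24^0·0.76^30 = 0.00027
  k=1: C(30,1)·0.24^1·0.76^29 = 0.00252
  k=2: C(30,2)·0.24^2·0.76^28 = 0.01153
  k=3: C(30,3)·0.24^3·0.76^27 = 0.03397
  k=4: C(30,4)·0.24^4·0.76^26 = 0.07241
1 − 0.12070 = 0.87930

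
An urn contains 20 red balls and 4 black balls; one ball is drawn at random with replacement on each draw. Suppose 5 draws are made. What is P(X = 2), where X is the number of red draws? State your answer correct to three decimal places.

0.032

X ~ Binomial(n=5, p=0.833333).
P(X=2) = C(5,2) · p^2 · (1−p)^3
= 10 · 0.69444 · 0.0046296 = 0.03215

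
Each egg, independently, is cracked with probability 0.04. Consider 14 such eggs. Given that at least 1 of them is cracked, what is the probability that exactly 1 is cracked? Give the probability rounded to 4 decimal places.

0.7567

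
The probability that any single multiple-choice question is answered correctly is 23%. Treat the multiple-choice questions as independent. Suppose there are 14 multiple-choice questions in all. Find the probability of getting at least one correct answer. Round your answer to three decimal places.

0.974

P(at least one) = 1 − P(none) = 1 − (1 − 0.23)^14
= 1 − 0.02576 = 0.97424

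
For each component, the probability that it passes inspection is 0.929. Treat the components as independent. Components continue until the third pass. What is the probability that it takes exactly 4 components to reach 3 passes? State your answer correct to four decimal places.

0.1708

Y = trial on which the third success occurs; negative binomial, r=3, p=0.929.
P(Y=4) = C(3,2) · p^3 · (1−p)^1
= 3 · 0.80177 · 0.071 = 0.170776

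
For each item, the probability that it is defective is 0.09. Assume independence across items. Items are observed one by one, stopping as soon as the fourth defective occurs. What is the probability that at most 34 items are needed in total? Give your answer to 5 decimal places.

Finishing within 34 items ⇔ at least 4 successes in the first 34. With X ~ Binomial(34, 0.09), P(Y ≤ 34) = 1 − P(X ≤ 3).
  k=0: C(34,0)·0.09^0·0.91^34 = 0.0404956
  k=1: C(34,1)·0.09^1·0.91^33 = 0.1361719
  k=2: C(34,2)·0.09^2·0.91^32 = 0.2222145
  k=3: C(34,3)·0.09^3·0.91^31 = 0.2344241
1 − 0.6333060 = 0.3666940

0.36669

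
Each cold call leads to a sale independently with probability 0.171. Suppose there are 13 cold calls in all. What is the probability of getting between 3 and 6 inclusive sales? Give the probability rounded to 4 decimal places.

0.3858

X ~ Binomial(13, 0.171); P(3 ≤ X ≤ 6) = Σ C(13,k) p^k (1−p)^(13−k) over k:
  k=3: C(13,3)·0.171^3·0.829^10 = 0.219230
  k=4: C(13,4)·0.171^4·0.829^9 = 0.113053
  k=5: C(13,5)·0.171^5·0.829^8 = 0.041975
  k=6: C(13,6)·0.171^6·0.829^7 = 0.011545
Total = 0.385803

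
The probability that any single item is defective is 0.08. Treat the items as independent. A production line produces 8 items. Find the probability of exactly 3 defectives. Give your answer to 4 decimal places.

0.0189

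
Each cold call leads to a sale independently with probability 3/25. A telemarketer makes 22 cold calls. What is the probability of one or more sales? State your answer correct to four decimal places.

P(at least one) = 1 − P(none) = 1 − (1 − 0.12)^22
= 1 − 0.060065 = 0.939935

0.9399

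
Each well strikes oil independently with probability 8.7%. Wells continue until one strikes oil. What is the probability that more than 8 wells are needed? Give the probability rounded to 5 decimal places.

0.48280

Y = number of wells to the first success; geometric, p = 0.087.
P(Y > 8) = P(first 8 all fail) = (1−p)^8 = 0.4827988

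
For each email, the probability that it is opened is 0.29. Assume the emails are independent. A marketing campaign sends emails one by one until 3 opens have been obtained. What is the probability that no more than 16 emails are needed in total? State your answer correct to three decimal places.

Finishing within 16 emails ⇔ at least 3 successes in the first 16. With X ~ Binomial(16, 0.29), P(Y ≤ 16) = 1 − P(X ≤ 2).
  k=0: C(16,0)·0.29^0·0.71^16 = 0.00417
  k=1: C(16,1)·0.29^1·0.71^15 = 0.02725
  k=2: C(16,2)·0.29^2·0.71^14 = 0.08348
1 − 0.11490 = 0.88510

0.885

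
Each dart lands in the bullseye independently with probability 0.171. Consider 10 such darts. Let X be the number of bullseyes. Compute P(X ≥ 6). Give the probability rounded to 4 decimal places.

X ~ Binomial(10, 0.171); P(X ≥ 6) = Σ C(10,k) p^k (1−p)^(10−k) over k:
  k=6: C(10,6)·0.171^6·0.829^4 = 0.002480
  k=7: C(10,7)·0.171^7·0.829^3 = 0.000292
  k=8: C(10,8)·0.171^8·0.829^2 = 0.000023
  k=9: C(10,9)·0.171^9·0.829^1 = 0.000001
  k=10: C(10,10)·0.171^10·0.829^0 = 0.000000
Total = 0.002796

0.0028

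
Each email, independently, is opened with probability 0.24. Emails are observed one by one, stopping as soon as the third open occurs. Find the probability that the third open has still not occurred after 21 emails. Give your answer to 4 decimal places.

Needing more than 21 emails ⇔ fewer than 3 successes in the first 21. With X ~ Binomial(21, 0.24), P(Y > 21) = P(X ≤ 2).
  k=0: C(21,0)·0.24^0·0.76^21 = 0.003141
  k=1: C(21,1)·0.24^1·0.76^20 = 0.020831
  k=2: C(21,2)·0.24^2·0.76^19 = 0.065781
P(X ≤ 2) = 0.089753

0.0898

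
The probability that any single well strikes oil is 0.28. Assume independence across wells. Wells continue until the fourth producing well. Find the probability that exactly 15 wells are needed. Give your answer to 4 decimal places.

0.0603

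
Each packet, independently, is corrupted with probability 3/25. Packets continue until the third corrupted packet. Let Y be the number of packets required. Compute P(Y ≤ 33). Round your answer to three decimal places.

0.775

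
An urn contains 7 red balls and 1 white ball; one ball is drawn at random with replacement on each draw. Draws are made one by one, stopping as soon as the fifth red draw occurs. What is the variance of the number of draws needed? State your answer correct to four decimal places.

0.8163

Y = total draws until the fifth success; negative binomial with r=5, p=0.875.
Var(Y) = r(1−p)/p² = 5·0.125 / 0.875² = 0.816327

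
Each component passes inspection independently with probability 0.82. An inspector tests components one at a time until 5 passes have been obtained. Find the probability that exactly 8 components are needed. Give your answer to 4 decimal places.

0.0757

Y = trial on which the fifth success occurs; negative binomial, r=5, p=0.82.
P(Y=8) = C(7,4) · p^5 · (1−p)^3
= 35 · 0.37074 · 0.005832 = 0.075675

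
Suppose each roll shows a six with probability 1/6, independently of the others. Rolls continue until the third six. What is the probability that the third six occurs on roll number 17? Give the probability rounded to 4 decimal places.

Y = trial on which the third success occurs; negative binomial, r=3, p=0.166667.
P(Y=17) = C(16,2) · p^3 · (1−p)^14
= 120 · 0.0046296 · 0.077887 = 0.043270

0.0433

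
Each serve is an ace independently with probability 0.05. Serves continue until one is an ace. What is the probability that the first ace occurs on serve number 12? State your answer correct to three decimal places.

0.028

Geometric (trials to first success), p = 0.05.
P(Y = 12) = (1−p)^11 · p = 0.5688 · 0.05 = 0.02844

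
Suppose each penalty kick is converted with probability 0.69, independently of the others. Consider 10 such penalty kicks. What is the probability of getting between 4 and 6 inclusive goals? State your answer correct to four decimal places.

X ~ Binomial(10, 0.69); P(4 ≤ X ≤ 6) = Σ C(10,k) p^k (1−p)^(10−k) over k:
  k=4: C(10,4)·0.69^4·0.31^6 = 0.042246
  k=5: C(10,5)·0.69^5·0.31^5 = 0.112838
  k=6: C(10,6)·0.69^6·0.31^4 = 0.209296
Total = 0.364380

0.3644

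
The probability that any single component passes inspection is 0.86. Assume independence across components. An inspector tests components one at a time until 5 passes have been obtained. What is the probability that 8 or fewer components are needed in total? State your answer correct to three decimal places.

0.983

Finishing within 8 components ⇔ at least 5 successes in the first 8. With X ~ Binomial(8, 0.86), P(Y ≤ 8) = 1 − P(X ≤ 4).
  k=0: C(8,0)·0.86^0·0.14^8 = 0.00000
  k=1: C(8,1)·0.86^1·0.14^7 = 0.00001
  k=2: C(8,2)·0.86^2·0.14^6 = 0.00016
  k=3: C(8,3)·0.86^3·0.14^5 = 0.00192
  k=4: C(8,4)·0.86^4·0.14^4 = 0.01471
1 − 0.01679 = 0.98321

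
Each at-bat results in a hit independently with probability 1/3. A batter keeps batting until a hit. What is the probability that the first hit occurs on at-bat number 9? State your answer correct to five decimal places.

0.01301

Geometric (trials to first success), p = 0.333333.
P(Y = 9) = (1−p)^8 · p = 0.039018 · 0.333333 = 0.0130061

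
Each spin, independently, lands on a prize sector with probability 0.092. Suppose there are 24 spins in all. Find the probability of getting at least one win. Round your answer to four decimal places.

P(at least one) = 1 − P(none) = 1 − (1 − 0.092)^24
= 1 − 0.098642 = 0.901358

0.9014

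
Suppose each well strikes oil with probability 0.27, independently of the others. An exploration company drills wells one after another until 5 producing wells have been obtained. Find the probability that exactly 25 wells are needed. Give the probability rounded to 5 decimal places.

0.02816

Y = trial on which the fifth success occurs; negative binomial, r=5, p=0.27.
P(Y=25) = C(24,4) · p^5 · (1−p)^20
= 10626 · 0.0014349 · 0.001847 = 0.0281609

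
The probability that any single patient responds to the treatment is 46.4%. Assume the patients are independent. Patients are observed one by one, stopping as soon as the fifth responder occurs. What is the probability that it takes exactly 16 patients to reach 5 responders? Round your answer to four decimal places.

0.0308

Y = trial on which the fifth success occurs; negative binomial, r=5, p=0.464.
P(Y=16) = C(15,4) · p^5 · (1−p)^11
= 1365 · 0.021507 · 0.0010491 = 0.030799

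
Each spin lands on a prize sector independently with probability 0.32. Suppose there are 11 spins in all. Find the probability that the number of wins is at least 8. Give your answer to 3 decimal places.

0.007

X ~ Binomial(11, 0.32); P(X ≥ 8) = Σ C(11,k) p^k (1−p)^(11−k) over k:
  k=8: C(11,8)·0.32^8·0.68^3 = 0.00570
  k=9: C(11,9)·0.32^9·0.68^2 = 0.00089
  k=10: C(11,10)·0.32^10·0.68^1 = 0.00008
  k=11: C(11,11)·0.32^11·0.68^0 = 0.00000
Total = 0.00669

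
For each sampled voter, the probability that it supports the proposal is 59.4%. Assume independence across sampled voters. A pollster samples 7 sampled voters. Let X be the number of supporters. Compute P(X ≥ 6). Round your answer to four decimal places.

0.1509

X ~ Binomial(7, 0.594); P(X ≥ 6) = Σ C(7,k) p^k (1−p)^(7−k) over k:
  k=6: C(7,6)·0.594^6·0.406^1 = 0.124837
  k=7: C(7,7)·0.594^7·0.406^0 = 0.026092
Total = 0.150929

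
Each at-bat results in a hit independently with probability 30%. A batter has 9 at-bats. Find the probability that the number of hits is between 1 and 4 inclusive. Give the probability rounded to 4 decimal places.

0.8608

X ~ Binomial(9, 0.30); P(1 ≤ X ≤ 4) = Σ C(9,k) p^k (1−p)^(9−k) over k:
  k=1: C(9,1)·0.30^1·0.70^8 = 0.155650
  k=2: C(9,2)·0.30^2·0.70^7 = 0.266828
  k=3: C(9,3)·0.30^3·0.70^6 = 0.266828
  k=4: C(9,4)·0.30^4·0.70^5 = 0.171532
Total = 0.860838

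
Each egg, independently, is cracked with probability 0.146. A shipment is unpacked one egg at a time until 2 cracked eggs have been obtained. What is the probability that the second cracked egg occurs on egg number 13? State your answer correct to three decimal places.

0.045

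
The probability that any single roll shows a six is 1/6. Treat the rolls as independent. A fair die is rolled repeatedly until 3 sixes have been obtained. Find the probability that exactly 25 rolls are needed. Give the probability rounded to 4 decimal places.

0.0231

Y = trial on which the third success occurs; negative binomial, r=3, p=0.166667.
P(Y=25) = C(24,2) · p^3 · (1−p)^22
= 276 · 0.0046296 · 0.018114 = 0.023146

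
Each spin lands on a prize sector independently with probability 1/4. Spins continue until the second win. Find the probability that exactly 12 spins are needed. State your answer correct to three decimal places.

0.039

Y = trial on which the second success occurs; negative binomial, r=2, p=0.25.
P(Y=12) = C(11,1) · p^2 · (1−p)^10
= 11 · 0.0625 · 0.056314 = 0.03872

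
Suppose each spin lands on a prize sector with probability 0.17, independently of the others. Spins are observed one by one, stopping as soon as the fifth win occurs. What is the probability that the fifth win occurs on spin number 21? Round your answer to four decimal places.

Y = trial on which the fifth success occurs; negative binomial, r=5, p=0.17.
P(Y=21) = C(20,4) · p^5 · (1−p)^16
= 4845 · 0.00014199 · 0.050728 = 0.034897

0.0349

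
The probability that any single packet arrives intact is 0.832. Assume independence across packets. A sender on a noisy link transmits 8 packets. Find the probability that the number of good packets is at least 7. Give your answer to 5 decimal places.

X ~ Binomial(8, 0.832); P(X ≥ 7) = Σ C(8,k) p^k (1−p)^(8−k) over k:
  k=7: C(8,7)·0.832^7·0.168^1 = 0.3709049
  k=8: C(8,8)·0.832^8·0.168^0 = 0.2296078
Total = 0.6005127

0.60051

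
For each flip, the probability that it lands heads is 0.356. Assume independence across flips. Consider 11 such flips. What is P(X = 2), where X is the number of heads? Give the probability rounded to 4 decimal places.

0.1328

X ~ Binomial(n=11, p=0.356).
P(X=2) = C(11,2) · p^2 · (1−p)^9
= 55 · 0.12674 · 0.019053 = 0.132811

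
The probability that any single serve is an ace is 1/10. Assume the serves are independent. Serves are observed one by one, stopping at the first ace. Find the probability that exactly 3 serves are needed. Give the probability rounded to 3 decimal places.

0.081

Geometric (trials to first success), p = 0.10.
P(Y = 3) = (1−p)^2 · p = 0.81 · 0.10 = 0.08100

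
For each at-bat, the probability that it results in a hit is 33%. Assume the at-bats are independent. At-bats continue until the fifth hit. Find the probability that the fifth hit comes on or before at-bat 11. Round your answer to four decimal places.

0.2807

Finishing within 11 at-bats ⇔ at least 5 successes in the first 11. With X ~ Binomial(11, 0.33), P(Y ≤ 11) = 1 − P(X ≤ 4).
  k=0: C(11,0)·0.33^0·0.67^11 = 0.012213
  k=1: C(11,1)·0.33^1·0.67^10 = 0.066169
  k=2: C(11,2)·0.33^2·0.67^9 = 0.162954
  k=3: C(11,3)·0.33^3·0.67^8 = 0.240782
  k=4: C(11,4)·0.33^4·0.67^7 = 0.237188
1 − 0.719306 = 0.280694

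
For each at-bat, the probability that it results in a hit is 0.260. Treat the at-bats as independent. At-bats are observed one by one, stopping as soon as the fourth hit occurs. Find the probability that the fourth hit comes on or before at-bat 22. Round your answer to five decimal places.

0.86186

Finishing within 22 at-bats ⇔ at least 4 successes in the first 22. With X ~ Binomial(22, 0.26), P(Y ≤ 22) = 1 − P(X ≤ 3).
  k=0: C(22,0)·0.26^0·0.74^22 = 0.0013277
  k=1: C(22,1)·0.26^1·0.74^21 = 0.0102627
  k=2: C(22,2)·0.26^2·0.74^20 = 0.0378611
  k=3: C(22,3)·0.26^3·0.74^19 = 0.0886836
1 − 0.1381351 = 0.8618649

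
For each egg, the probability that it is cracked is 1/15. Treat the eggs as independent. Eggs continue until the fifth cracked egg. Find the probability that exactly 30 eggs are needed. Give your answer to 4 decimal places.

Y = trial on which the fifth success occurs; negative binomial, r=5, p=0.066667.
P(Y=30) = C(29,4) · p^5 · (1−p)^25
= 23751 · 1.3169e-06 · 0.1782 = 0.005574

0.0056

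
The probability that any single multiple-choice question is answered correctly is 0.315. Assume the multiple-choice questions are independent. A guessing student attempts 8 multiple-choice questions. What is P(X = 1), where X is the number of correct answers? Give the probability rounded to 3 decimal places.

X ~ Binomial(n=8, p=0.315).
P(X=1) = C(8,1) · p^1 · (1−p)^7
= 8 · 0.315 · 0.070768 = 0.17833

0.178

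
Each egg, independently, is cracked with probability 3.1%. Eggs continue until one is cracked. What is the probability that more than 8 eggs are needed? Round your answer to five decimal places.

0.77730

Y = number of eggs to the first success; geometric, p = 0.031.
P(Y > 8) = P(first 8 all fail) = (1−p)^8 = 0.7773028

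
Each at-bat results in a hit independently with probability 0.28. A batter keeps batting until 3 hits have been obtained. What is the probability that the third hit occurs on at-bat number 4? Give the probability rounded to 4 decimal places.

Y = trial on which the third success occurs; negative binomial, r=3, p=0.28.
P(Y=4) = C(3,2) · p^3 · (1−p)^1
= 3 · 0.021952 · 0.72 = 0.047416

0.0474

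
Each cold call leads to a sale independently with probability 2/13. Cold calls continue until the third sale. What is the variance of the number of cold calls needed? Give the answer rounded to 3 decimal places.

Y = total cold calls until the third success; negative binomial with r=3, p=0.153846.
Var(Y) = r(1−p)/p² = 3·0.846154 / 0.153846² = 107.25000

107.250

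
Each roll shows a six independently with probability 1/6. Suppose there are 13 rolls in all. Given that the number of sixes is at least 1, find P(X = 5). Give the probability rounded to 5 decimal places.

0.04246

X ~ Binomial(13, 0.166667). Want P(X=5 | X≥1) = P(X=5) / P(X≥1).
P(X=5) = C(13,5)·0.166667^5·0.833333^8 = 0.0384922
P(X≥1) = 1 − 0.0934639 = 0.9065361
Ratio = 0.0384922 / 0.9065361 = 0.0424607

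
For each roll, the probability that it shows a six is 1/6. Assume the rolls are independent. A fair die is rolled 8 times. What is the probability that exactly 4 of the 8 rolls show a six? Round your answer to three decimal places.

X ~ Binomial(n=8, p=0.166667).
P(X=4) = C(8,4) · p^4 · (1−p)^4
= 70 · 0.0007716 · 0.48225 = 0.02605

0.026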